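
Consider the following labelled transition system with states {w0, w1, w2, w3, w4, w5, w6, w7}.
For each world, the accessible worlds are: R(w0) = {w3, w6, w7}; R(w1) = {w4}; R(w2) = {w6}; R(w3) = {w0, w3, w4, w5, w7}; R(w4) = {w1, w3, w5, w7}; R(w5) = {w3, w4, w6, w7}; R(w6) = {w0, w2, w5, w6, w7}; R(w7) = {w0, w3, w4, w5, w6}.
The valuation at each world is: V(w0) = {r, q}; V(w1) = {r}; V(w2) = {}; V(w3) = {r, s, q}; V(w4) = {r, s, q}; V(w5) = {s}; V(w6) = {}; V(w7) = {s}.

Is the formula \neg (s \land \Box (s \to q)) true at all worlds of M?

Yes

Let φ = \neg (s \land \Box (s \to q)). Evaluate φ at each world:
  w0 (successors {w3, w6, w7}): φ is true.
  w1 (successors {w4}): φ is true.
  w2 (successors {w6}): φ is true.
  w3 (successors {w0, w3, w4, w5, w7}): φ is true.
  w4 (successors {w1, w3, w5, w7}): φ is true.
  w5 (successors {w3, w4, w6, w7}): φ is true.
  w6 (successors {w0, w2, w5, w6, w7}): φ is true.
  w7 (successors {w0, w3, w4, w5, w6}): φ is true.
For instance, at w0:
  At w0: s \land \Box (s \to q) is false, so \neg (s \land \Box (s \to q)) is true.
    At w0: s is false, \Box (s \to q) is false, so s \land \Box (s \to q) is false.
      At w0: \Box (s \to q) requires s \to q at every successor {w3, w6, w7}.
        s \to q fails at w7, so \Box (s \to q) is false at w0.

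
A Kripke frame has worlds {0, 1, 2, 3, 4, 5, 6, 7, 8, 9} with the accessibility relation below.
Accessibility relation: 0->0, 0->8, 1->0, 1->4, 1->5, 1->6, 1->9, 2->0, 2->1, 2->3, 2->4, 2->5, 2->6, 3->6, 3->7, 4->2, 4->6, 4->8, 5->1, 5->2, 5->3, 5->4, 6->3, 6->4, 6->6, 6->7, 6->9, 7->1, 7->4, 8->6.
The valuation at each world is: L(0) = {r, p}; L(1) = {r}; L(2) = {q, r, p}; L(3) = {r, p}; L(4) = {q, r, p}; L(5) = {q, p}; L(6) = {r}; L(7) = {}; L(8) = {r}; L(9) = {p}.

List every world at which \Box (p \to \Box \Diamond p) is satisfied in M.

3, 8, 9

Recall that \Box ψ holds at a world iff ψ holds at every accessible world, and \Diamond ψ holds iff ψ holds at some accessible world.
Let φ = \Box (p \to \Box \Diamond p). Evaluate φ at each world:
  0 (successors {0, 8}): φ is false.
  1 (successors {0, 4, 5, 6, 9}): φ is false.
  2 (successors {0, 1, 3, 4, 5, 6}): φ is false.
  3 (successors {6, 7}): φ is true.
  4 (successors {2, 6, 8}): φ is false.
  5 (successors {1, 2, 3, 4}): φ is false.
  6 (successors {3, 4, 6, 7, 9}): φ is false.
  7 (successors {1, 4}): φ is false.
  8 (successors {6}): φ is true.
  9 (successors ∅): φ is true.
For instance, at 7:
  At 7: \Box (p \to \Box \Diamond p) requires p \to \Box \Diamond p at every successor {1, 4}.
    p \to \Box \Diamond p fails at 4, so \Box (p \to \Box \Diamond p) is false at 7.
      At 4: p is true, \Box \Diamond p is false, so p \to \Box \Diamond p is false.
Satisfying worlds: {3, 8, 9}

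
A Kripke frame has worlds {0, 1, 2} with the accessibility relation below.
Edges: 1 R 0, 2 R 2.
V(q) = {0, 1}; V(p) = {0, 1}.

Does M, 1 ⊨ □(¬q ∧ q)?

No

At 1: □(¬q ∧ q) requires ¬q ∧ q at every successor {0}.
  ¬q ∧ q fails at 0, so □(¬q ∧ q) is false at 1.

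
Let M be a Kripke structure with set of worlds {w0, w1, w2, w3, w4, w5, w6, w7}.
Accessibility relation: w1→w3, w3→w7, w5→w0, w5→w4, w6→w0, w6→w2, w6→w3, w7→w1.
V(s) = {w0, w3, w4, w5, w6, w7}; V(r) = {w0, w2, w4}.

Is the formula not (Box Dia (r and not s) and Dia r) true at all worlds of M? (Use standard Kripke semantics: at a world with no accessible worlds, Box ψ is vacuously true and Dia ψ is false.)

Let φ = not (Box Dia (r and not s) and Dia r). Evaluate φ at each world:
  w0 (successors ∅): φ is true.
  w1 (successors {w3}): φ is true.
  w2 (successors ∅): φ is true.
  w3 (successors {w7}): φ is true.
  w4 (successors ∅): φ is true.
  w5 (successors {w0, w4}): φ is true.
  w6 (successors {w0, w2, w3}): φ is true.
  w7 (successors {w1}): φ is true.
For instance, at w7:
  At w7: Box Dia (r and not s) and Dia r is false, so not (Box Dia (r and not s) and Dia r) is true.
    At w7: Box Dia (r and not s) is false, Dia r is false, so Box Dia (r and not s) and Dia r is false.
      At w7: Box Dia (r and not s) requires Dia (r and not s) at every successor {w1}.
        Dia (r and not s) fails at w1, so Box Dia (r and not s) is false at w7.
      At w7: Dia r requires r at some successor in {w1}.
        At w1: r is false.
      So Dia r is false at w7.

Yes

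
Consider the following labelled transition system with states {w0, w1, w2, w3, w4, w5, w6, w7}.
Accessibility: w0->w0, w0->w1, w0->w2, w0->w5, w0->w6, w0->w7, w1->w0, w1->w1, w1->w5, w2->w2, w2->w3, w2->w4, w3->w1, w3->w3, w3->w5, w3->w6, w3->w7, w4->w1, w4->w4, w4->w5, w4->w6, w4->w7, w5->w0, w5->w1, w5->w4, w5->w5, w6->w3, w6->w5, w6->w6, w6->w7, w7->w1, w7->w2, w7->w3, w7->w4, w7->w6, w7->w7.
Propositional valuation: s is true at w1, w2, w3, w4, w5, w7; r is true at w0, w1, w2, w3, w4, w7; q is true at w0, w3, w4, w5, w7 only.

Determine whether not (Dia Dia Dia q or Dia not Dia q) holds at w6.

No

At w6: Dia Dia Dia q or Dia not Dia q is true, so not (Dia Dia Dia q or Dia not Dia q) is false.
  At w6: Dia Dia Dia q is true, Dia not Dia q is false, so Dia Dia Dia q or Dia not Dia q is true.
    At w6: Dia Dia Dia q requires Dia Dia q at some successor in {w3, w5, w6, w7}.
      Dia Dia q holds at w3, so Dia Dia Dia q is true at w6.
    At w6: Dia not Dia q requires not Dia q at some successor in {w3, w5, w6, w7}.
      At w3: not Dia q is false.
      At w5: not Dia q is false.
      At w6: not Dia q is false.
      At w7: not Dia q is false.
    So Dia not Dia q is false at w6.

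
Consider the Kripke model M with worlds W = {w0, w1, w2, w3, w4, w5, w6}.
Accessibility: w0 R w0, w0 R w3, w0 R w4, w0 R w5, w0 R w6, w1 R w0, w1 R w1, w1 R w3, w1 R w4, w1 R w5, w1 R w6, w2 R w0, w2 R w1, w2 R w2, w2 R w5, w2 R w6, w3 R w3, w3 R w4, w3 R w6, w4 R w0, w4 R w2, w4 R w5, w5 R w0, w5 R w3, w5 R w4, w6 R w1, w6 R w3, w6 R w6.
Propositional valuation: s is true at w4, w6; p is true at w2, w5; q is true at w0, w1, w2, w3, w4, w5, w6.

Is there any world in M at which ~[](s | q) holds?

No

Let φ = ~[](s | q). Evaluate φ at each world:
  w0 (successors {w0, w3, w4, w5, w6}): φ is false.
  w1 (successors {w0, w1, w3, w4, w5, w6}): φ is false.
  w2 (successors {w0, w1, w2, w5, w6}): φ is false.
  w3 (successors {w3, w4, w6}): φ is false.
  w4 (successors {w0, w2, w5}): φ is false.
  w5 (successors {w0, w3, w4}): φ is false.
  w6 (successors {w1, w3, w6}): φ is false.
For instance, at w6:
  At w6: [](s | q) is true, so ~[](s | q) is false.
    At w6: [](s | q) requires s | q at every successor {w1, w3, w6}.
      At w1: s | q is true.
      At w3: s | q is true.
      At w6: s | q is true.
    So [](s | q) is true at w6.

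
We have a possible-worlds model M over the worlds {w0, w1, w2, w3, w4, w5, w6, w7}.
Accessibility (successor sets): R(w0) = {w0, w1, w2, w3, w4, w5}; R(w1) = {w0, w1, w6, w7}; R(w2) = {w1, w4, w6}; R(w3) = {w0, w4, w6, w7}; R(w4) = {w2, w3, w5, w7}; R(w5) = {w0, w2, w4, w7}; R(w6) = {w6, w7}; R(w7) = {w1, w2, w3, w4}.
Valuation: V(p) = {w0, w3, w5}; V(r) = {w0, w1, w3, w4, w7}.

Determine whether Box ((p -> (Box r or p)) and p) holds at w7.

At w7: Box ((p -> (Box r or p)) and p) requires (p -> (Box r or p)) and p at every successor {w1, w2, w3, w4}.
  (p -> (Box r or p)) and p fails at w1, so Box ((p -> (Box r or p)) and p) is false at w7.
    At w1: p -> (Box r or p) is true, p is false, so (p -> (Box r or p)) and p is false.
      At w1: p is false, Box r or p is false, so p -> (Box r or p) is true.

No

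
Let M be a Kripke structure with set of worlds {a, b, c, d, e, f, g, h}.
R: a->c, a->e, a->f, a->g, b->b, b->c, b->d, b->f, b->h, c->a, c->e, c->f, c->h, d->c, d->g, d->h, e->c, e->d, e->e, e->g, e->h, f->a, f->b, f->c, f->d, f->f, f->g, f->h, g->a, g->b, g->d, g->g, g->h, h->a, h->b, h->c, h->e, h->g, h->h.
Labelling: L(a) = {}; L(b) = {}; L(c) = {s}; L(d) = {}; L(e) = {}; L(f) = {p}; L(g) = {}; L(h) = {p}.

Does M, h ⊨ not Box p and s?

No

At h: not Box p is true, s is false, so not Box p and s is false.
  At h: Box p is false, so not Box p is true.
    At h: Box p requires p at every successor {a, b, c, e, g, h}.
      p fails at a, so Box p is false at h.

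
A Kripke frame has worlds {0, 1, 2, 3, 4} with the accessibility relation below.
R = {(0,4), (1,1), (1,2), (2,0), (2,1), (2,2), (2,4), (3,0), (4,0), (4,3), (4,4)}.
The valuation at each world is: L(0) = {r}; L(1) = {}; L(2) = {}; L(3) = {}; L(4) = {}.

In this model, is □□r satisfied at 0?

At 0: □□r requires □r at every successor {4}.
  □r fails at 4, so □□r is false at 0.
    At 4: □r requires r at every successor {0, 3, 4}.
      r fails at 3, so □r is false at 4.

No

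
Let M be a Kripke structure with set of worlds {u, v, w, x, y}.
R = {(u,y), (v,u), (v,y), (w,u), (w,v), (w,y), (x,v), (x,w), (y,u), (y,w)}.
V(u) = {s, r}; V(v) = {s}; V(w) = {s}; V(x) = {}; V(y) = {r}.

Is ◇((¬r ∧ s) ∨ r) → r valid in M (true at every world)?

Let φ = ◇((¬r ∧ s) ∨ r) → r. Evaluate φ at each world:
  u (successors {y}): φ is true.
  v (successors {u, y}): φ is false.
  w (successors {u, v, y}): φ is false.
  x (successors {v, w}): φ is false.
  y (successors {u, w}): φ is true.
Detail at v (counterexample):
  At v: ◇((¬r ∧ s) ∨ r) is true, r is false, so ◇((¬r ∧ s) ∨ r) → r is false.
    At v: ◇((¬r ∧ s) ∨ r) requires (¬r ∧ s) ∨ r at some successor in {u, y}.
      (¬r ∧ s) ∨ r holds at u, so ◇((¬r ∧ s) ∨ r) is true at v.

No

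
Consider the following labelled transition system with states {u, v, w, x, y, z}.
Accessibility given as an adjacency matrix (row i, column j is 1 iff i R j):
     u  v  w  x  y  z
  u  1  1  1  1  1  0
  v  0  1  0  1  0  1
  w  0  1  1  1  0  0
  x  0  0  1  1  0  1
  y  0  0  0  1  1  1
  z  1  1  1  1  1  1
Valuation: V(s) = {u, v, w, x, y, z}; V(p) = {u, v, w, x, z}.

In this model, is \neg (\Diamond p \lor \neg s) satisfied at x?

No

At x: \Diamond p \lor \neg s is true, so \neg (\Diamond p \lor \neg s) is false.
  At x: \Diamond p is true, \neg s is false, so \Diamond p \lor \neg s is true.
    At x: \Diamond p requires p at some successor in {w, x, z}.
      p holds at w, so \Diamond p is true at x.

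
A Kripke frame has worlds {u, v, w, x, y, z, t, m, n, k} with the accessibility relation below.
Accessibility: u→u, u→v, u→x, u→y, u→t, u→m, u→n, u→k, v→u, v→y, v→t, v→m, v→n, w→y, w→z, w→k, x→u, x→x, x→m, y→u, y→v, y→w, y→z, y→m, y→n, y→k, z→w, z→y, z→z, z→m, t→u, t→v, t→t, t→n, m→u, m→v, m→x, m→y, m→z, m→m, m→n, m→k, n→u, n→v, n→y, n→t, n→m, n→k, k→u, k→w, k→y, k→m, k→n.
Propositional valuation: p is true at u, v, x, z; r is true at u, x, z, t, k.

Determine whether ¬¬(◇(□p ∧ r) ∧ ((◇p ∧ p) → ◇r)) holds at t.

No

At t: ¬(◇(□p ∧ r) ∧ ((◇p ∧ p) → ◇r)) is true, so ¬¬(◇(□p ∧ r) ∧ ((◇p ∧ p) → ◇r)) is false.
  At t: ◇(□p ∧ r) ∧ ((◇p ∧ p) → ◇r) is false, so ¬(◇(□p ∧ r) ∧ ((◇p ∧ p) → ◇r)) is true.
    At t: ◇(□p ∧ r) is false, (◇p ∧ p) → ◇r is true, so ◇(□p ∧ r) ∧ ((◇p ∧ p) → ◇r) is false.
      At t: ◇(□p ∧ r) requires □p ∧ r at some successor in {u, v, t, n}.
        At u: □p ∧ r is false.
        At v: □p ∧ r is false.
        At t: □p ∧ r is false.
        At n: □p ∧ r is false.
      So ◇(□p ∧ r) is false at t.
      At t: ◇p ∧ p is false, ◇r is true, so (◇p ∧ p) → ◇r is true.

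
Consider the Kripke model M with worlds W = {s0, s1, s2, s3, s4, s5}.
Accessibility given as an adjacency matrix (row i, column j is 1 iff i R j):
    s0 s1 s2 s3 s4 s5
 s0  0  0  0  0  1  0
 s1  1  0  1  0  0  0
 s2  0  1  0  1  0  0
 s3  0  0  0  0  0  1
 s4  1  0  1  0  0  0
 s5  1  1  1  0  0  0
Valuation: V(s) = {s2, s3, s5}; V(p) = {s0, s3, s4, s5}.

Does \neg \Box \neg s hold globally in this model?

No

Let φ = \neg \Box \neg s. Evaluate φ at each world:
  s0 (successors {s4}): φ is false.
  s1 (successors {s0, s2}): φ is true.
  s2 (successors {s1, s3}): φ is true.
  s3 (successors {s5}): φ is true.
  s4 (successors {s0, s2}): φ is true.
  s5 (successors {s0, s1, s2}): φ is true.
Detail at s0 (counterexample):
  At s0: \Box \neg s is true, so \neg \Box \neg s is false.
    At s0: \Box \neg s requires \neg s at every successor {s4}.
      At s4: \neg s is true.
    So \Box \neg s is true at s0.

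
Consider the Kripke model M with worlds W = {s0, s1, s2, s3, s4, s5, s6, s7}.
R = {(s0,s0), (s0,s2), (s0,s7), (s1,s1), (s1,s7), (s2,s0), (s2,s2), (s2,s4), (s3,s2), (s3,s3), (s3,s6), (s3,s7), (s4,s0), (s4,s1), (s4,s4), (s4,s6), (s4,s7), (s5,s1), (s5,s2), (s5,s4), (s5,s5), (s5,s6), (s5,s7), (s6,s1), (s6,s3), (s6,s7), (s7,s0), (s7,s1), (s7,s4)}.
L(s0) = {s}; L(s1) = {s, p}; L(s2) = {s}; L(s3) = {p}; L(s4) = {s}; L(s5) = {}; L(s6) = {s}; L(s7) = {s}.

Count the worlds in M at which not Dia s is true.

Let φ = not Dia s. Evaluate φ at each world:
  s0 (successors {s0, s2, s7}): φ is false.
  s1 (successors {s1, s7}): φ is false.
  s2 (successors {s0, s2, s4}): φ is false.
  s3 (successors {s2, s3, s6, s7}): φ is false.
  s4 (successors {s0, s1, s4, s6, s7}): φ is false.
  s5 (successors {s1, s2, s4, s5, s6, s7}): φ is false.
  s6 (successors {s1, s3, s7}): φ is false.
  s7 (successors {s0, s1, s4}): φ is false.
For instance, at s1:
  At s1: Dia s is true, so not Dia s is false.
    At s1: Dia s requires s at some successor in {s1, s7}.
      s holds at s1, so Dia s is true at s1.
Satisfying worlds: none.

0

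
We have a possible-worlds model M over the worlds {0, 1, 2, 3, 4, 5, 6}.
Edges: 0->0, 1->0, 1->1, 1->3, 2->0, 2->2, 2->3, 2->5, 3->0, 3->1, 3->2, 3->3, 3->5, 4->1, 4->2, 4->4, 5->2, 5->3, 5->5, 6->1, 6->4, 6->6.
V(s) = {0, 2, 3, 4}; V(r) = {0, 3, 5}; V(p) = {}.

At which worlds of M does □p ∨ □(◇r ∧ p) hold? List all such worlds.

none

Recall that □ψ holds at a world iff ψ holds at every accessible world, and ◇ψ holds iff ψ holds at some accessible world.
Let φ = □p ∨ □(◇r ∧ p). Evaluate φ at each world:
  0 (successors {0}): φ is false.
  1 (successors {0, 1, 3}): φ is false.
  2 (successors {0, 2, 3, 5}): φ is false.
  3 (successors {0, 1, 2, 3, 5}): φ is false.
  4 (successors {1, 2, 4}): φ is false.
  5 (successors {2, 3, 5}): φ is false.
  6 (successors {1, 4, 6}): φ is false.
For instance, at 5:
  At 5: □p is false, □(◇r ∧ p) is false, so □p ∨ □(◇r ∧ p) is false.
    At 5: □p requires p at every successor {2, 3, 5}.
      p fails at 2, so □p is false at 5.
    At 5: □(◇r ∧ p) requires ◇r ∧ p at every successor {2, 3, 5}.
      ◇r ∧ p fails at 2, so □(◇r ∧ p) is false at 5.
Satisfying worlds: none.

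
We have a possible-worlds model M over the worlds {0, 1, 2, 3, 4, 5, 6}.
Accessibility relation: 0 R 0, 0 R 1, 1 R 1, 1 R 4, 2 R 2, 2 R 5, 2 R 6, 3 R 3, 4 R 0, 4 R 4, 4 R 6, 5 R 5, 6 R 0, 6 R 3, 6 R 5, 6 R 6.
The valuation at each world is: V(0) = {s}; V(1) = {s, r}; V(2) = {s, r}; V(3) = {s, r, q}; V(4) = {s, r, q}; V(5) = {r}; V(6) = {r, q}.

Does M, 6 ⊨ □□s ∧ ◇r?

At 6: □□s is false, ◇r is true, so □□s ∧ ◇r is false.
  At 6: □□s requires □s at every successor {0, 3, 5, 6}.
    □s fails at 5, so □□s is false at 6.
      At 5: □s requires s at every successor {5}.
        s fails at 5, so □s is false at 5.
  At 6: ◇r requires r at some successor in {0, 3, 5, 6}.
    r holds at 3, so ◇r is true at 6.

No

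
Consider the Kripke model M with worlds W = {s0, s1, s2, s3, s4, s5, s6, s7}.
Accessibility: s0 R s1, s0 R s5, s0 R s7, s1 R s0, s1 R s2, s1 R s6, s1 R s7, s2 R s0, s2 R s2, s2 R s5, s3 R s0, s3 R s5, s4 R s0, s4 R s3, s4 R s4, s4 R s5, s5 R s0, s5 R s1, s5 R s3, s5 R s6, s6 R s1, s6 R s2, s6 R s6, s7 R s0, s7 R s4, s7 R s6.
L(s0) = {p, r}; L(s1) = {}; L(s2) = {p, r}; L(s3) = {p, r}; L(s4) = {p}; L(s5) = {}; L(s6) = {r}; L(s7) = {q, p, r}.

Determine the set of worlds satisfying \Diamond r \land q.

Let φ = \Diamond r \land q. Evaluate φ at each world:
  s0 (successors {s1, s5, s7}): φ is false.
  s1 (successors {s0, s2, s6, s7}): φ is false.
  s2 (successors {s0, s2, s5}): φ is false.
  s3 (successors {s0, s5}): φ is false.
  s4 (successors {s0, s3, s4, s5}): φ is false.
  s5 (successors {s0, s1, s3, s6}): φ is false.
  s6 (successors {s1, s2, s6}): φ is false.
  s7 (successors {s0, s4, s6}): φ is true.
For instance, at s1:
  At s1: \Diamond r is true, q is false, so \Diamond r \land q is false.
    At s1: \Diamond r requires r at some successor in {s0, s2, s6, s7}.
      r holds at s0, so \Diamond r is true at s1.
Satisfying worlds: {s7}

s7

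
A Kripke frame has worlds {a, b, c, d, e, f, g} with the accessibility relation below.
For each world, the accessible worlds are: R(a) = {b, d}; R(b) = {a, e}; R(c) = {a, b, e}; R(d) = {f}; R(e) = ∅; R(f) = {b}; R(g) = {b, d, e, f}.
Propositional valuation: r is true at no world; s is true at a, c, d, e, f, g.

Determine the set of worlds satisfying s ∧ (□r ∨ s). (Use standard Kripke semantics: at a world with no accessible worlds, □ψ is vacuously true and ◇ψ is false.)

a, c, d, e, f, g

Let φ = s ∧ (□r ∨ s). Evaluate φ at each world:
  a (successors {b, d}): φ is true.
  b (successors {a, e}): φ is false.
  c (successors {a, b, e}): φ is true.
  d (successors {f}): φ is true.
  e (successors ∅): φ is true.
  f (successors {b}): φ is true.
  g (successors {b, d, e, f}): φ is true.
For instance, at f:
  At f: s is true, □r ∨ s is true, so s ∧ (□r ∨ s) is true.
    At f: □r is false, s is true, so □r ∨ s is true.
      At f: □r requires r at every successor {b}.
        r fails at b, so □r is false at f.
Satisfying worlds: {a, c, d, e, f, g}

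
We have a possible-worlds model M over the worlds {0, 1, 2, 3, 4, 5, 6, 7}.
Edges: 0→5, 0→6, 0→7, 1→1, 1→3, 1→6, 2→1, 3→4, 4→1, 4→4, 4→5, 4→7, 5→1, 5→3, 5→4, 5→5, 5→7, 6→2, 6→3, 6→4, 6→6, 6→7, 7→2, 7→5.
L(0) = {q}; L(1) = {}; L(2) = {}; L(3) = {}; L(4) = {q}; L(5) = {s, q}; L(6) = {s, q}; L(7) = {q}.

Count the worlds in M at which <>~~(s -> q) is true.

8

Let φ = <>~~(s -> q). Evaluate φ at each world:
  0 (successors {5, 6, 7}): φ is true.
  1 (successors {1, 3, 6}): φ is true.
  2 (successors {1}): φ is true.
  3 (successors {4}): φ is true.
  4 (successors {1, 4, 5, 7}): φ is true.
  5 (successors {1, 3, 4, 5, 7}): φ is true.
  6 (successors {2, 3, 4, 6, 7}): φ is true.
  7 (successors {2, 5}): φ is true.
For instance, at 2:
  At 2: <>~~(s -> q) requires ~~(s -> q) at some successor in {1}.
    ~~(s -> q) holds at 1, so <>~~(s -> q) is true at 2.
Satisfying worlds: {0, 1, 2, 3, 4, 5, 6, 7}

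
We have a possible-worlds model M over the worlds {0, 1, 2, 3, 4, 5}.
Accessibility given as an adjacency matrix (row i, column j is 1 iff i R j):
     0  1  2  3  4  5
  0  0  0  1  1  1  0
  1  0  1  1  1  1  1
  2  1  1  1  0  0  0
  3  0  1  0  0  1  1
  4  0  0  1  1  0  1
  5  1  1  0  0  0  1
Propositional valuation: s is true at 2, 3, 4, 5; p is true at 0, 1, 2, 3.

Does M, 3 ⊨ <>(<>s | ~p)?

Yes

At 3: <>(<>s | ~p) requires <>s | ~p at some successor in {1, 4, 5}.
  <>s | ~p holds at 1, so <>(<>s | ~p) is true at 3.
    At 1: <>s is true, ~p is false, so <>s | ~p is true.
      At 1: <>s requires s at some successor in {1, 2, 3, 4, 5}.
        s holds at 2, so <>s is true at 1.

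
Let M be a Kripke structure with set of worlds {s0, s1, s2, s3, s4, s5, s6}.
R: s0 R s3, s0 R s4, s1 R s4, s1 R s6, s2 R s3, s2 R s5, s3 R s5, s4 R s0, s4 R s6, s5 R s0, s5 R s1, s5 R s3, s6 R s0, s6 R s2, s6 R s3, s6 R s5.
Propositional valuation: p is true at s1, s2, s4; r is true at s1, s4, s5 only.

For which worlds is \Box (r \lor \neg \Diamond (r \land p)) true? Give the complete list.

s0, s1, s2, s3

Let φ = \Box (r \lor \neg \Diamond (r \land p)). Evaluate φ at each world:
  s0 (successors {s3, s4}): φ is true.
  s1 (successors {s4, s6}): φ is true.
  s2 (successors {s3, s5}): φ is true.
  s3 (successors {s5}): φ is true.
  s4 (successors {s0, s6}): φ is false.
  s5 (successors {s0, s1, s3}): φ is false.
  s6 (successors {s0, s2, s3, s5}): φ is false.
For instance, at s3:
  At s3: \Box (r \lor \neg \Diamond (r \land p)) requires r \lor \neg \Diamond (r \land p) at every successor {s5}.
      At s5: r is true, \neg \Diamond (r \land p) is false, so r \lor \neg \Diamond (r \land p) is true.
  So \Box (r \lor \neg \Diamond (r \land p)) is true at s3.
Satisfying worlds: {s0, s1, s2, s3}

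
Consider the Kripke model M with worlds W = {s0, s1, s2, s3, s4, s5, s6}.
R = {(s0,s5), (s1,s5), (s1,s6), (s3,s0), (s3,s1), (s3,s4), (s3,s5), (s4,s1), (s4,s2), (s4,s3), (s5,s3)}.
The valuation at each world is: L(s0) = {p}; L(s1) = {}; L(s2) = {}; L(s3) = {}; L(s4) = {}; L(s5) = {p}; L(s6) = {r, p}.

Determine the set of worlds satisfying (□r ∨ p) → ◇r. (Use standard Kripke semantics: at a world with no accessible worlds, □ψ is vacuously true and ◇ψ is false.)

s1, s3, s4

Let φ = (□r ∨ p) → ◇r. Evaluate φ at each world:
  s0 (successors {s5}): φ is false.
  s1 (successors {s5, s6}): φ is true.
  s2 (successors ∅): φ is false.
  s3 (successors {s0, s1, s4, s5}): φ is true.
  s4 (successors {s1, s2, s3}): φ is true.
  s5 (successors {s3}): φ is false.
  s6 (successors ∅): φ is false.
For instance, at s1:
  At s1: □r ∨ p is false, ◇r is true, so (□r ∨ p) → ◇r is true.
    At s1: □r is false, p is false, so □r ∨ p is false.
      At s1: □r requires r at every successor {s5, s6}.
        r fails at s5, so □r is false at s1.
    At s1: ◇r requires r at some successor in {s5, s6}.
      r holds at s6, so ◇r is true at s1.
Satisfying worlds: {s1, s3, s4}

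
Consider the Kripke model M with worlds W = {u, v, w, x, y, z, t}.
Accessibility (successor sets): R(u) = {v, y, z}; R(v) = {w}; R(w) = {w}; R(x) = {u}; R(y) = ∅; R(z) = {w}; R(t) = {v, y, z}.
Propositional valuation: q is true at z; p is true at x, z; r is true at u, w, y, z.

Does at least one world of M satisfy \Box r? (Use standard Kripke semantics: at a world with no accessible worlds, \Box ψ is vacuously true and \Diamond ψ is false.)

Yes

Let φ = \Box r. Evaluate φ at each world:
  u (successors {v, y, z}): φ is false.
  v (successors {w}): φ is true.
  w (successors {w}): φ is true.
  x (successors {u}): φ is true.
  y (successors ∅): φ is true.
  z (successors {w}): φ is true.
  t (successors {v, y, z}): φ is false.
Detail at v (witness):
  At v: \Box r requires r at every successor {w}.
    At w: r is true.
  So \Box r is true at v.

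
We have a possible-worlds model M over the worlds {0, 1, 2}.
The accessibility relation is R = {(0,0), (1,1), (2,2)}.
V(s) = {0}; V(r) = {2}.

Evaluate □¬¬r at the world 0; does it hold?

At 0: □¬¬r requires ¬¬r at every successor {0}.
  ¬¬r fails at 0, so □¬¬r is false at 0.

No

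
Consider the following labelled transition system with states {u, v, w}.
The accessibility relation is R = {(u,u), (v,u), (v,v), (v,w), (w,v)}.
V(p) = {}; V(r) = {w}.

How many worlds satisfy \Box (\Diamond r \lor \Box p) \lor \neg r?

3

Recall that \Box ψ holds at a world iff ψ holds at every accessible world, and \Diamond ψ holds iff ψ holds at some accessible world.
Let φ = \Box (\Diamond r \lor \Box p) \lor \neg r. Evaluate φ at each world:
  u (successors {u}): φ is true.
  v (successors {u, v, w}): φ is true.
  w (successors {v}): φ is true.
For instance, at u:
  At u: \Box (\Diamond r \lor \Box p) is false, \neg r is true, so \Box (\Diamond r \lor \Box p) \lor \neg r is true.
    At u: \Box (\Diamond r \lor \Box p) requires \Diamond r \lor \Box p at every successor {u}.
      \Diamond r \lor \Box p fails at u, so \Box (\Diamond r \lor \Box p) is false at u.
Satisfying worlds: {u, v, w}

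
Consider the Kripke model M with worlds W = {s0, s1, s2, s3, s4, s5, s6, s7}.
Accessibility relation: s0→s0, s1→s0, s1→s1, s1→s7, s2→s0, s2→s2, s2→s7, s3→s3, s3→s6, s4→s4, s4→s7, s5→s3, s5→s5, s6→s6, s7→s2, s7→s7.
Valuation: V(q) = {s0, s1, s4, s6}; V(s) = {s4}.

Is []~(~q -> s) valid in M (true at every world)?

Let φ = []~(~q -> s). Evaluate φ at each world:
  s0 (successors {s0}): φ is false.
  s1 (successors {s0, s1, s7}): φ is false.
  s2 (successors {s0, s2, s7}): φ is false.
  s3 (successors {s3, s6}): φ is false.
  s4 (successors {s4, s7}): φ is false.
  s5 (successors {s3, s5}): φ is true.
  s6 (successors {s6}): φ is false.
  s7 (successors {s2, s7}): φ is true.
Detail at s0 (counterexample):
  At s0: []~(~q -> s) requires ~(~q -> s) at every successor {s0}.
    ~(~q -> s) fails at s0, so []~(~q -> s) is false at s0.

No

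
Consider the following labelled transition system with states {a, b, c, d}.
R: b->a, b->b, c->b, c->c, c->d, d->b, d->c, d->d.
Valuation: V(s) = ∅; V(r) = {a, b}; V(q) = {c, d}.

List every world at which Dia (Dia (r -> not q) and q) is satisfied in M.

c, d

Let φ = Dia (Dia (r -> not q) and q). Evaluate φ at each world:
  a (successors ∅): φ is false.
  b (successors {a, b}): φ is false.
  c (successors {b, c, d}): φ is true.
  d (successors {b, c, d}): φ is true.
For instance, at b:
  At b: Dia (Dia (r -> not q) and q) requires Dia (r -> not q) and q at some successor in {a, b}.
    At a: Dia (r -> not q) and q is false.
    At b: Dia (r -> not q) and q is false.
  So Dia (Dia (r -> not q) and q) is false at b.
Satisfying worlds: {c, d}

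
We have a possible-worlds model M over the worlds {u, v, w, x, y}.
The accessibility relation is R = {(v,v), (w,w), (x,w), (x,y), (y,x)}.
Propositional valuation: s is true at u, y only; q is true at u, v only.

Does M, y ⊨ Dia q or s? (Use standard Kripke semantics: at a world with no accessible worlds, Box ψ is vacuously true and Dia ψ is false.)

At y: Dia q is false, s is true, so Dia q or s is true.
  At y: Dia q requires q at some successor in {x}.
    At x: q is false.
  So Dia q is false at y.

Yes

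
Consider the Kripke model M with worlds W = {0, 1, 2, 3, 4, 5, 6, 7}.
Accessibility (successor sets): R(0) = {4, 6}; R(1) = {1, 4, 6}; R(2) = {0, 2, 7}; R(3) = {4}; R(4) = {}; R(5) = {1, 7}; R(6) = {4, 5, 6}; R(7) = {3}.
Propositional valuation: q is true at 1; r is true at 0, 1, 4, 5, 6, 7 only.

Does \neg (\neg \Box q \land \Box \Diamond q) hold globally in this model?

Yes

Recall that \Box ψ holds at a world iff ψ holds at every accessible world, and \Diamond ψ holds iff ψ holds at some accessible world.
Let φ = \neg (\neg \Box q \land \Box \Diamond q). Evaluate φ at each world:
  0 (successors {4, 6}): φ is true.
  1 (successors {1, 4, 6}): φ is true.
  2 (successors {0, 2, 7}): φ is true.
  3 (successors {4}): φ is true.
  4 (successors ∅): φ is true.
  5 (successors {1, 7}): φ is true.
  6 (successors {4, 5, 6}): φ is true.
  7 (successors {3}): φ is true.
For instance, at 3:
  At 3: \neg \Box q \land \Box \Diamond q is false, so \neg (\neg \Box q \land \Box \Diamond q) is true.
    At 3: \neg \Box q is true, \Box \Diamond q is false, so \neg \Box q \land \Box \Diamond q is false.
      At 3: \Box q is false, so \neg \Box q is true.
      At 3: \Box \Diamond q requires \Diamond q at every successor {4}.
        \Diamond q fails at 4, so \Box \Diamond q is false at 3.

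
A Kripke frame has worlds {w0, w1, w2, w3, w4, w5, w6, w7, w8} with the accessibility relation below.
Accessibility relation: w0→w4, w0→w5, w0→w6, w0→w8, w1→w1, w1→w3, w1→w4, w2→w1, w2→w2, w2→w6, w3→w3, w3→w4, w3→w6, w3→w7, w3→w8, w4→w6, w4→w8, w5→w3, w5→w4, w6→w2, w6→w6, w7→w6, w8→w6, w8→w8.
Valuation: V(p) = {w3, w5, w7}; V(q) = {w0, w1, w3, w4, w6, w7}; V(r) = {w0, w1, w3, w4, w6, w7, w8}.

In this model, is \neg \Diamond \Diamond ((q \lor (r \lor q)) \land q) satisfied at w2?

No

At w2: \Diamond \Diamond ((q \lor (r \lor q)) \land q) is true, so \neg \Diamond \Diamond ((q \lor (r \lor q)) \land q) is false.
  At w2: \Diamond \Diamond ((q \lor (r \lor q)) \land q) requires \Diamond ((q \lor (r \lor q)) \land q) at some successor in {w1, w2, w6}.
    \Diamond ((q \lor (r \lor q)) \land q) holds at w1, so \Diamond \Diamond ((q \lor (r \lor q)) \land q) is true at w2.
      At w1: \Diamond ((q \lor (r \lor q)) \land q) requires (q \lor (r \lor q)) \land q at some successor in {w1, w3, w4}.
        (q \lor (r \lor q)) \land q holds at w1, so \Diamond ((q \lor (r \lor q)) \land q) is true at w1.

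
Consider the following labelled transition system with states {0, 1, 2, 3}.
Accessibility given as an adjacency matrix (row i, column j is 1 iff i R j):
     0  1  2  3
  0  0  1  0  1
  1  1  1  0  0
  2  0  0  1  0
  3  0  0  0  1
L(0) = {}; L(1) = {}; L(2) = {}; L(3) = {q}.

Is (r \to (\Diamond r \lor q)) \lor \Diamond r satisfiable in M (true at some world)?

Recall that \Diamond ψ holds at a world iff ψ holds at some accessible world.
Let φ = (r \to (\Diamond r \lor q)) \lor \Diamond r. Evaluate φ at each world:
  0 (successors {1, 3}): φ is true.
  1 (successors {0, 1}): φ is true.
  2 (successors {2}): φ is true.
  3 (successors {3}): φ is true.
Detail at 0 (witness):
  At 0: r \to (\Diamond r \lor q) is true, \Diamond r is false, so (r \to (\Diamond r \lor q)) \lor \Diamond r is true.
    At 0: r is false, \Diamond r \lor q is false, so r \to (\Diamond r \lor q) is true.
      At 0: \Diamond r is false, q is false, so \Diamond r \lor q is false.
    At 0: \Diamond r requires r at some successor in {1, 3}.
      At 1: r is false.
      At 3: r is false.
    So \Diamond r is false at 0.

Yes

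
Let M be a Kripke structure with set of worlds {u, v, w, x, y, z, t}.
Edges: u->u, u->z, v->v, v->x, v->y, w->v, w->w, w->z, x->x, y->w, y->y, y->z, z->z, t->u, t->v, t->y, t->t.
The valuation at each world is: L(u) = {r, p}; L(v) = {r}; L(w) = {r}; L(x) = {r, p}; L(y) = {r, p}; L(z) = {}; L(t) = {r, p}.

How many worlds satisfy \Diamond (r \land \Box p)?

Recall that \Box ψ holds at a world iff ψ holds at every accessible world, and \Diamond ψ holds iff ψ holds at some accessible world.
Let φ = \Diamond (r \land \Box p). Evaluate φ at each world:
  u (successors {u, z}): φ is false.
  v (successors {v, x, y}): φ is true.
  w (successors {v, w, z}): φ is false.
  x (successors {x}): φ is true.
  y (successors {w, y, z}): φ is false.
  z (successors {z}): φ is false.
  t (successors {u, v, y, t}): φ is false.
For instance, at y:
  At y: \Diamond (r \land \Box p) requires r \land \Box p at some successor in {w, y, z}.
    At w: r \land \Box p is false.
    At y: r \land \Box p is false.
    At z: r \land \Box p is false.
  So \Diamond (r \land \Box p) is false at y.
Satisfying worlds: {v, x}

2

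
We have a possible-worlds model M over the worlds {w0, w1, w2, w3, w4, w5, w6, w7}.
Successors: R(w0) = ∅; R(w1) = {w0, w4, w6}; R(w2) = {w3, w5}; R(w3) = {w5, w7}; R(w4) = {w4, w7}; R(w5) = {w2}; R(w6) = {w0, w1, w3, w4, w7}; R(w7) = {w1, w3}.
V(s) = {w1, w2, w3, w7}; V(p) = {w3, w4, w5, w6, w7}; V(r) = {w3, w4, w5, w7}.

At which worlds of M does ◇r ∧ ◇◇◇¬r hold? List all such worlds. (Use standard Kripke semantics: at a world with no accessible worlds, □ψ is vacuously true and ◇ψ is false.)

Let φ = ◇r ∧ ◇◇◇¬r. Evaluate φ at each world:
  w0 (successors ∅): φ is false.
  w1 (successors {w0, w4, w6}): φ is true.
  w2 (successors {w3, w5}): φ is true.
  w3 (successors {w5, w7}): φ is true.
  w4 (successors {w4, w7}): φ is true.
  w5 (successors {w2}): φ is false.
  w6 (successors {w0, w1, w3, w4, w7}): φ is true.
  w7 (successors {w1, w3}): φ is true.
For instance, at w2:
  At w2: ◇r is true, ◇◇◇¬r is true, so ◇r ∧ ◇◇◇¬r is true.
    At w2: ◇r requires r at some successor in {w3, w5}.
      r holds at w3, so ◇r is true at w2.
    At w2: ◇◇◇¬r requires ◇◇¬r at some successor in {w3, w5}.
      ◇◇¬r holds at w3, so ◇◇◇¬r is true at w2.
Satisfying worlds: {w1, w2, w3, w4, w6, w7}

w1, w2, w3, w4, w6, w7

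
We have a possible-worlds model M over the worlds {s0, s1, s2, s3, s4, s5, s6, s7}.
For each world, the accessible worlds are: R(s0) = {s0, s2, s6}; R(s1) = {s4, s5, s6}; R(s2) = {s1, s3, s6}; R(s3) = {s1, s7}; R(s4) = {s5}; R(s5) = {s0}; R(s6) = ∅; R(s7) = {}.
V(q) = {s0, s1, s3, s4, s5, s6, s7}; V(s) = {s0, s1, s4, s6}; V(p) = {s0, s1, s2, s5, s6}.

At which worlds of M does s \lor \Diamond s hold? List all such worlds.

Let φ = s \lor \Diamond s. Evaluate φ at each world:
  s0 (successors {s0, s2, s6}): φ is true.
  s1 (successors {s4, s5, s6}): φ is true.
  s2 (successors {s1, s3, s6}): φ is true.
  s3 (successors {s1, s7}): φ is true.
  s4 (successors {s5}): φ is true.
  s5 (successors {s0}): φ is true.
  s6 (successors ∅): φ is true.
  s7 (successors ∅): φ is false.
For instance, at s1:
  At s1: s is true, \Diamond s is true, so s \lor \Diamond s is true.
    At s1: \Diamond s requires s at some successor in {s4, s5, s6}.
      s holds at s4, so \Diamond s is true at s1.
Satisfying worlds: {s0, s1, s2, s3, s4, s5, s6}

s0, s1, s2, s3, s4, s5, s6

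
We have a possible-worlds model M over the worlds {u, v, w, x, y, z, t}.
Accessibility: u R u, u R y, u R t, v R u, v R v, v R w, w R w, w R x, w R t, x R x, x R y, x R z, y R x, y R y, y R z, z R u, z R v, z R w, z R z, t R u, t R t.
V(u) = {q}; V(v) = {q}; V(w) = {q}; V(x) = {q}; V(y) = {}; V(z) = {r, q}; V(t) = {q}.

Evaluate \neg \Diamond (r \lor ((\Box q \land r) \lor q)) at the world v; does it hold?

At v: \Diamond (r \lor ((\Box q \land r) \lor q)) is true, so \neg \Diamond (r \lor ((\Box q \land r) \lor q)) is false.
  At v: \Diamond (r \lor ((\Box q \land r) \lor q)) requires r \lor ((\Box q \land r) \lor q) at some successor in {u, v, w}.
    r \lor ((\Box q \land r) \lor q) holds at u, so \Diamond (r \lor ((\Box q \land r) \lor q)) is true at v.
      At u: r is false, (\Box q \land r) \lor q is true, so r \lor ((\Box q \land r) \lor q) is true.

No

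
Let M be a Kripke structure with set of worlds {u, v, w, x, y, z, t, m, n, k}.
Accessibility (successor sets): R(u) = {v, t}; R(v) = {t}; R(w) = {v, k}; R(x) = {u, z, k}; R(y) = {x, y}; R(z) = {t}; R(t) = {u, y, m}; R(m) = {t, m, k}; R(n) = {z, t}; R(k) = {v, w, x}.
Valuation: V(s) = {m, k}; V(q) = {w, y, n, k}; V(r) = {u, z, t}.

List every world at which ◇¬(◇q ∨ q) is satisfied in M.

u, w, x, t, n, k

Let φ = ◇¬(◇q ∨ q). Evaluate φ at each world:
  u (successors {v, t}): φ is true.
  v (successors {t}): φ is false.
  w (successors {v, k}): φ is true.
  x (successors {u, z, k}): φ is true.
  y (successors {x, y}): φ is false.
  z (successors {t}): φ is false.
  t (successors {u, y, m}): φ is true.
  m (successors {t, m, k}): φ is false.
  n (successors {z, t}): φ is true.
  k (successors {v, w, x}): φ is true.
For instance, at x:
  At x: ◇¬(◇q ∨ q) requires ¬(◇q ∨ q) at some successor in {u, z, k}.
    ¬(◇q ∨ q) holds at u, so ◇¬(◇q ∨ q) is true at x.
      At u: ◇q ∨ q is false, so ¬(◇q ∨ q) is true.
Satisfying worlds: {u, w, x, t, n, k}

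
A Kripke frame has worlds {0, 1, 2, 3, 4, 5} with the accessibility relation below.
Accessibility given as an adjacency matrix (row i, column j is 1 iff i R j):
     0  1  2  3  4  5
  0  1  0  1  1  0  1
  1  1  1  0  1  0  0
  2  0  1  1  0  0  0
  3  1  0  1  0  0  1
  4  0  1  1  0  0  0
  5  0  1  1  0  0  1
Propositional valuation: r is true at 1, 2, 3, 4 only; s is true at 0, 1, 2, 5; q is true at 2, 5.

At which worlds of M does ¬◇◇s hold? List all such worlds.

none

Let φ = ¬◇◇s. Evaluate φ at each world:
  0 (successors {0, 2, 3, 5}): φ is false.
  1 (successors {0, 1, 3}): φ is false.
  2 (successors {1, 2}): φ is false.
  3 (successors {0, 2, 5}): φ is false.
  4 (successors {1, 2}): φ is false.
  5 (successors {1, 2, 5}): φ is false.
For instance, at 5:
  At 5: ◇◇s is true, so ¬◇◇s is false.
    At 5: ◇◇s requires ◇s at some successor in {1, 2, 5}.
      ◇s holds at 1, so ◇◇s is true at 5.
Satisfying worlds: none.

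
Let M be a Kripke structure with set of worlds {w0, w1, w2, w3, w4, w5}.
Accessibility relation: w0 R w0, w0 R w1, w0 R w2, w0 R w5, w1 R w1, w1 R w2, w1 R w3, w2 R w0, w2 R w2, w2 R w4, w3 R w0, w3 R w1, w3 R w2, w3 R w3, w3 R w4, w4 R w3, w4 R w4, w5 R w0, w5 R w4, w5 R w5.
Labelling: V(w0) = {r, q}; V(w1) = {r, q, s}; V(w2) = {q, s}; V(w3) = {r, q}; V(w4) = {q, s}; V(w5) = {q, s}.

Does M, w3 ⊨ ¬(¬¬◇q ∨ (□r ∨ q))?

No

At w3: ¬¬◇q ∨ (□r ∨ q) is true, so ¬(¬¬◇q ∨ (□r ∨ q)) is false.
  At w3: ¬¬◇q is true, □r ∨ q is true, so ¬¬◇q ∨ (□r ∨ q) is true.
    At w3: ¬◇q is false, so ¬¬◇q is true.
      At w3: ◇q is true, so ¬◇q is false.
    At w3: □r is false, q is true, so □r ∨ q is true.
      At w3: □r requires r at every successor {w0, w1, w2, w3, w4}.
        r fails at w2, so □r is false at w3.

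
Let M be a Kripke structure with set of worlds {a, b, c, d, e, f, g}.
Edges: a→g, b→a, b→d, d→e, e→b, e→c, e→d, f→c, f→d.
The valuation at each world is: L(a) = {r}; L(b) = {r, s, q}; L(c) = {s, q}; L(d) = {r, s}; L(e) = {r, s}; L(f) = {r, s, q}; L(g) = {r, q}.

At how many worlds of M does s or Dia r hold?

6

Recall that Dia ψ holds at a world iff ψ holds at some accessible world.
Let φ = s or Dia r. Evaluate φ at each world:
  a (successors {g}): φ is true.
  b (successors {a, d}): φ is true.
  c (successors ∅): φ is true.
  d (successors {e}): φ is true.
  e (successors {b, c, d}): φ is true.
  f (successors {c, d}): φ is true.
  g (successors ∅): φ is false.
For instance, at b:
  At b: s is true, Dia r is true, so s or Dia r is true.
    At b: Dia r requires r at some successor in {a, d}.
      r holds at a, so Dia r is true at b.
Satisfying worlds: {a, b, c, d, e, f}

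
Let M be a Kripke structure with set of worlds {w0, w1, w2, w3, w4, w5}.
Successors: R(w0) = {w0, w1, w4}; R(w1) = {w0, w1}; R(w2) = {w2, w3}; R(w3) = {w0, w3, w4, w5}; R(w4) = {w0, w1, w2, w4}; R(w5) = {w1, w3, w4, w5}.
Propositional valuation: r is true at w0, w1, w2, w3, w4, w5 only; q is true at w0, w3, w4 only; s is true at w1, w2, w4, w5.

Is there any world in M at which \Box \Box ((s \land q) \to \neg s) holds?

Let φ = \Box \Box ((s \land q) \to \neg s). Evaluate φ at each world:
  w0 (successors {w0, w1, w4}): φ is false.
  w1 (successors {w0, w1}): φ is false.
  w2 (successors {w2, w3}): φ is false.
  w3 (successors {w0, w3, w4, w5}): φ is false.
  w4 (successors {w0, w1, w2, w4}): φ is false.
  w5 (successors {w1, w3, w4, w5}): φ is false.
For instance, at w5:
  At w5: \Box \Box ((s \land q) \to \neg s) requires \Box ((s \land q) \to \neg s) at every successor {w1, w3, w4, w5}.
    \Box ((s \land q) \to \neg s) fails at w3, so \Box \Box ((s \land q) \to \neg s) is false at w5.
      At w3: \Box ((s \land q) \to \neg s) requires (s \land q) \to \neg s at every successor {w0, w3, w4, w5}.
        (s \land q) \to \neg s fails at w4, so \Box ((s \land q) \to \neg s) is false at w3.

No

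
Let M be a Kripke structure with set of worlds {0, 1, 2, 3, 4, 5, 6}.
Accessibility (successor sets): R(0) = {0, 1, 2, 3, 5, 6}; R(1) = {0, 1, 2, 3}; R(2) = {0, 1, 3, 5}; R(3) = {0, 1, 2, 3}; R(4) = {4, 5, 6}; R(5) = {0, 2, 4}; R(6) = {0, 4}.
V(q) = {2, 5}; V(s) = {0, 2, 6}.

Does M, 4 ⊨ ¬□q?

Yes

At 4: □q is false, so ¬□q is true.
  At 4: □q requires q at every successor {4, 5, 6}.
    q fails at 4, so □q is false at 4.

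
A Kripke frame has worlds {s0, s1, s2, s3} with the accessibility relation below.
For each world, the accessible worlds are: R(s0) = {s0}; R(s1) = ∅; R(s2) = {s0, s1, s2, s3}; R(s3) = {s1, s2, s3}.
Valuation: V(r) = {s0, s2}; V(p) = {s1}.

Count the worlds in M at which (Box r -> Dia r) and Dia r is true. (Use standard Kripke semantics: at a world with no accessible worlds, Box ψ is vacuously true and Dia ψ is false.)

3

Recall that Box ψ holds at a world iff ψ holds at every accessible world, and Dia ψ holds iff ψ holds at some accessible world.
Let φ = (Box r -> Dia r) and Dia r. Evaluate φ at each world:
  s0 (successors {s0}): φ is true.
  s1 (successors ∅): φ is false.
  s2 (successors {s0, s1, s2, s3}): φ is true.
  s3 (successors {s1, s2, s3}): φ is true.
For instance, at s3:
  At s3: Box r -> Dia r is true, Dia r is true, so (Box r -> Dia r) and Dia r is true.
    At s3: Box r is false, Dia r is true, so Box r -> Dia r is true.
      At s3: Box r requires r at every successor {s1, s2, s3}.
        r fails at s1, so Box r is false at s3.
      At s3: Dia r requires r at some successor in {s1, s2, s3}.
        r holds at s2, so Dia r is true at s3.
    At s3: Dia r requires r at some successor in {s1, s2, s3}.
      r holds at s2, so Dia r is true at s3.
Satisfying worlds: {s0, s2, s3}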